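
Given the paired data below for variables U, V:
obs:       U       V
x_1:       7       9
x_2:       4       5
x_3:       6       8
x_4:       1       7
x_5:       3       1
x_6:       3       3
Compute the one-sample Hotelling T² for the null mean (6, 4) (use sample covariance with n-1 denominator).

Step 1 — sample mean vector:
  mean(U) = (7 + 4 + 6 + 1 + 3 + 3) / 6 = 24/6 = 4
  mean(V) = (9 + 5 + 8 + 7 + 1 + 3) / 6 = 33/6 = 5.5
  x̄ = (4, 5.5),  deviation x̄ - mu_0 = (4, 5.5) - (6, 4) = (-2, 1.5).

Step 2 — sample covariance matrix, S[i,j] = (1/(n-1)) · Σ_k (x_{k,i} - mean_i) · (x_{k,j} - mean_j), divisor n-1 = 5:
  S[U,U] = ((3)·(3) + (0)·(0) + (2)·(2) + (-3)·(-3) + (-1)·(-1) + (-1)·(-1)) / 5 = 24/5 = 4.8
  S[U,V] = ((3)·(3.5) + (0)·(-0.5) + (2)·(2.5) + (-3)·(1.5) + (-1)·(-4.5) + (-1)·(-2.5)) / 5 = 18/5 = 3.6
  S[V,V] = ((3.5)·(3.5) + (-0.5)·(-0.5) + (2.5)·(2.5) + (1.5)·(1.5) + (-4.5)·(-4.5) + (-2.5)·(-2.5)) / 5 = 47.5/5 = 9.5
  S = [[4.8, 3.6],
 [3.6, 9.5]].

Step 3 — invert S. det(S) = 4.8·9.5 - (3.6)² = 32.64.
  S^{-1} = (1/det) · [[d, -b], [-b, a]] = [[0.2911, -0.1103],
 [-0.1103, 0.1471]].

Step 4 — quadratic form (x̄ - mu_0)^T · S^{-1} · (x̄ - mu_0):
  S^{-1} · (x̄ - mu_0) = (-0.7475, 0.4412),
  (x̄ - mu_0)^T · [...] = (-2)·(-0.7475) + (1.5)·(0.4412) = 2.1569.

Step 5 — scale by n: T² = 6 · 2.1569 = 12.9412.

T² ≈ 12.9412


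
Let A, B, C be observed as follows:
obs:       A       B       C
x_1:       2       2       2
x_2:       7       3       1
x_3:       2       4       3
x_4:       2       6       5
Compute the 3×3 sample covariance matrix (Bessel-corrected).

Step 1 — column means:
  mean(A) = (2 + 7 + 2 + 2) / 4 = 13/4 = 3.25
  mean(B) = (2 + 3 + 4 + 6) / 4 = 15/4 = 3.75
  mean(C) = (2 + 1 + 3 + 5) / 4 = 11/4 = 2.75

Step 2 — sample covariance S[i,j] = (1/(n-1)) · Σ_k (x_{k,i} - mean_i) · (x_{k,j} - mean_j), with n-1 = 3.
  S[A,A] = ((-1.25)·(-1.25) + (3.75)·(3.75) + (-1.25)·(-1.25) + (-1.25)·(-1.25)) / 3 = 18.75/3 = 6.25
  S[A,B] = ((-1.25)·(-1.75) + (3.75)·(-0.75) + (-1.25)·(0.25) + (-1.25)·(2.25)) / 3 = -3.75/3 = -1.25
  S[A,C] = ((-1.25)·(-0.75) + (3.75)·(-1.75) + (-1.25)·(0.25) + (-1.25)·(2.25)) / 3 = -8.75/3 = -2.9167
  S[B,B] = ((-1.75)·(-1.75) + (-0.75)·(-0.75) + (0.25)·(0.25) + (2.25)·(2.25)) / 3 = 8.75/3 = 2.9167
  S[B,C] = ((-1.75)·(-0.75) + (-0.75)·(-1.75) + (0.25)·(0.25) + (2.25)·(2.25)) / 3 = 7.75/3 = 2.5833
  S[C,C] = ((-0.75)·(-0.75) + (-1.75)·(-1.75) + (0.25)·(0.25) + (2.25)·(2.25)) / 3 = 8.75/3 = 2.9167

S is symmetric (S[j,i] = S[i,j]). Assembling:

S = [[6.25, -1.25, -2.9167],
 [-1.25, 2.9167, 2.5833],
 [-2.9167, 2.5833, 2.9167]]


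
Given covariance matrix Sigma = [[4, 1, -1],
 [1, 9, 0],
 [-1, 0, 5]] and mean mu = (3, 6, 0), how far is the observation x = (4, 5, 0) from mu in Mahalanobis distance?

Step 1 — centre the observation: (x - mu) = (1, -1, 0).

Step 2 — invert Sigma (cofactor / det for 3×3, or solve directly):
  Sigma^{-1} = [[0.2711, -0.0301, 0.0542],
 [-0.0301, 0.1145, -0.006],
 [0.0542, -0.006, 0.2108]].

Step 3 — form the quadratic (x - mu)^T · Sigma^{-1} · (x - mu):
  Sigma^{-1} · (x - mu) = (0.3012, -0.1446, 0.0602).
  (x - mu)^T · [Sigma^{-1} · (x - mu)] = (1)·(0.3012) + (-1)·(-0.1446) + (0)·(0.0602) = 0.4458.

Step 4 — take square root: d = √(0.4458) ≈ 0.6677.

d(x, mu) = √(0.4458) ≈ 0.6677


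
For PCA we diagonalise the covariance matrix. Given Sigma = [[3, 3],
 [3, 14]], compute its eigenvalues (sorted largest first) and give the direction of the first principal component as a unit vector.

Step 1 — characteristic polynomial of 2×2 Sigma:
  det(Sigma - λI) = λ² - trace · λ + det = 0.
  trace = 3 + 14 = 17, det = 3·14 - (3)² = 33.
Step 2 — discriminant:
  Δ = trace² - 4·det = 289 - 132 = 157.
Step 3 — eigenvalues:
  λ = (trace ± √Δ)/2 = (17 ± 12.53)/2,
  λ_1 = 14.765,  λ_2 = 2.235.

Step 4 — unit eigenvector for λ_1: solve (Sigma - λ_1 I)v = 0. First row:
  (3 - 14.765)·v_x + (3)·v_y = 0, i.e. (-11.765)·v_x + (3)·v_y = 0,
  so v ∝ (b, λ_1 - a) = (3, 11.765) = u.
  ||u|| = √((3)² + (11.765)²) = √(147.4148) ≈ 12.1414,
  v_1 = u/||u|| ≈ (0.2471, 0.969) (||v_1|| = 1).

λ_1 = 14.765,  λ_2 = 2.235;  v_1 ≈ (0.2471, 0.969)


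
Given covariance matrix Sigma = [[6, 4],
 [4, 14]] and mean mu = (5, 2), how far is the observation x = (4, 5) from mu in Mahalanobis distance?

Step 1 — centre the observation: (x - mu) = (-1, 3).

Step 2 — invert Sigma. det(Sigma) = 6·14 - (4)² = 68.
  Sigma^{-1} = (1/det) · [[d, -b], [-b, a]] = [[0.2059, -0.0588],
 [-0.0588, 0.0882]].

Step 3 — form the quadratic (x - mu)^T · Sigma^{-1} · (x - mu):
  Sigma^{-1} · (x - mu) = (-0.3824, 0.3235).
  (x - mu)^T · [Sigma^{-1} · (x - mu)] = (-1)·(-0.3824) + (3)·(0.3235) = 1.3529.

Step 4 — take square root: d = √(1.3529) ≈ 1.1632.

d(x, mu) = √(1.3529) ≈ 1.1632


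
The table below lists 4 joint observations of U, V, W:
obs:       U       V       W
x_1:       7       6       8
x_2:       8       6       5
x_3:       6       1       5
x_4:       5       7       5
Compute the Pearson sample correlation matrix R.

Step 1 — column means:
  mean(U) = (7 + 8 + 6 + 5) / 4 = 26/4 = 6.5
  mean(V) = (6 + 6 + 1 + 7) / 4 = 20/4 = 5
  mean(W) = (8 + 5 + 5 + 5) / 4 = 23/4 = 5.75

Step 2 — sample variances and covariances s[i,j] = (1/(n-1)) · Σ_k (x_{k,i} - mean_i) · (x_{k,j} - mean_j), with n-1 = 3:
  s[U,U] = ((0.5)·(0.5) + (1.5)·(1.5) + (-0.5)·(-0.5) + (-1.5)·(-1.5)) / 3 = 5/3 = 1.6667
  s[U,V] = ((0.5)·(1) + (1.5)·(1) + (-0.5)·(-4) + (-1.5)·(2)) / 3 = 1/3 = 0.3333
  s[U,W] = ((0.5)·(2.25) + (1.5)·(-0.75) + (-0.5)·(-0.75) + (-1.5)·(-0.75)) / 3 = 1.5/3 = 0.5
  s[V,V] = ((1)·(1) + (1)·(1) + (-4)·(-4) + (2)·(2)) / 3 = 22/3 = 7.3333
  s[V,W] = ((1)·(2.25) + (1)·(-0.75) + (-4)·(-0.75) + (2)·(-0.75)) / 3 = 3/3 = 1
  s[W,W] = ((2.25)·(2.25) + (-0.75)·(-0.75) + (-0.75)·(-0.75) + (-0.75)·(-0.75)) / 3 = 6.75/3 = 2.25
  Sample standard deviations s_i = √(s[i,i]):
  s(U) = √(1.6667) = 1.291
  s(V) = √(7.3333) = 2.708
  s(W) = √(2.25) = 1.5

Step 3 — r_{ij} = s_{ij} / (s_i · s_j):
  r[U,U] = 1 (diagonal).
  r[U,V] = 0.3333 / (1.291 · 2.708) = 0.3333 / 3.496 = 0.0953
  r[U,W] = 0.5 / (1.291 · 1.5) = 0.5 / 1.9365 = 0.2582
  r[V,V] = 1 (diagonal).
  r[V,W] = 1 / (2.708 · 1.5) = 1 / 4.062 = 0.2462
  r[W,W] = 1 (diagonal).

R is symmetric with unit diagonal. Assembling:

R = [[1, 0.0953, 0.2582],
 [0.0953, 1, 0.2462],
 [0.2582, 0.2462, 1]]


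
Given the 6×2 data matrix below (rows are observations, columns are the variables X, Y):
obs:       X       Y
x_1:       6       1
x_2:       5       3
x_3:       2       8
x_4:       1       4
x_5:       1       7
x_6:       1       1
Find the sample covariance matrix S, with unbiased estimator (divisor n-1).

Step 1 — column means:
  mean(X) = (6 + 5 + 2 + 1 + 1 + 1) / 6 = 16/6 = 2.6667
  mean(Y) = (1 + 3 + 8 + 4 + 7 + 1) / 6 = 24/6 = 4

Step 2 — sample covariance S[i,j] = (1/(n-1)) · Σ_k (x_{k,i} - mean_i) · (x_{k,j} - mean_j), with n-1 = 5.
  S[X,X] = ((3.3333)·(3.3333) + (2.3333)·(2.3333) + (-0.6667)·(-0.6667) + (-1.6667)·(-1.6667) + (-1.6667)·(-1.6667) + (-1.6667)·(-1.6667)) / 5 = 25.3333/5 = 5.0667
  S[X,Y] = ((3.3333)·(-3) + (2.3333)·(-1) + (-0.6667)·(4) + (-1.6667)·(0) + (-1.6667)·(3) + (-1.6667)·(-3)) / 5 = -15/5 = -3
  S[Y,Y] = ((-3)·(-3) + (-1)·(-1) + (4)·(4) + (0)·(0) + (3)·(3) + (-3)·(-3)) / 5 = 44/5 = 8.8

S is symmetric (S[j,i] = S[i,j]). Assembling:

S = [[5.0667, -3],
 [-3, 8.8]]


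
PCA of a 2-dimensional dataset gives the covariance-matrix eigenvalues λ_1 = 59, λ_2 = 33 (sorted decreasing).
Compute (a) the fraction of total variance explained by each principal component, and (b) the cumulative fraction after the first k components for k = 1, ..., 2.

Step 1 — total variance = trace(Sigma) = Σ λ_i = 59 + 33 = 92.

Step 2 — fraction explained by component i = λ_i / Σ λ:
  PC1: 59/92 = 0.6413
  PC2: 33/92 = 0.3587

Step 3 — cumulative fraction after k components = (λ_1 + ... + λ_k) / Σ λ:
  k = 1: 59/92 = 0.6413
  k = 2: (59 + 33)/92 = 92/92 = 1

Summary (fraction, with percent):

explained: PC1 0.6413 (64.13%), PC2 0.3587 (35.87%);  cumulative: 0.6413, 1


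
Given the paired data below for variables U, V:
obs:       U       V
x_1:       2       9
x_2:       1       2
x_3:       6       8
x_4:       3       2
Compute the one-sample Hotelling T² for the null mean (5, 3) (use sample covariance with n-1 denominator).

Step 1 — sample mean vector:
  mean(U) = (2 + 1 + 6 + 3) / 4 = 12/4 = 3
  mean(V) = (9 + 2 + 8 + 2) / 4 = 21/4 = 5.25
  x̄ = (3, 5.25),  deviation x̄ - mu_0 = (3, 5.25) - (5, 3) = (-2, 2.25).

Step 2 — sample covariance matrix, S[i,j] = (1/(n-1)) · Σ_k (x_{k,i} - mean_i) · (x_{k,j} - mean_j), divisor n-1 = 3:
  S[U,U] = ((-1)·(-1) + (-2)·(-2) + (3)·(3) + (0)·(0)) / 3 = 14/3 = 4.6667
  S[U,V] = ((-1)·(3.75) + (-2)·(-3.25) + (3)·(2.75) + (0)·(-3.25)) / 3 = 11/3 = 3.6667
  S[V,V] = ((3.75)·(3.75) + (-3.25)·(-3.25) + (2.75)·(2.75) + (-3.25)·(-3.25)) / 3 = 42.75/3 = 14.25
  S = [[4.6667, 3.6667],
 [3.6667, 14.25]].

Step 3 — invert S. det(S) = 4.6667·14.25 - (3.6667)² = 53.0556.
  S^{-1} = (1/det) · [[d, -b], [-b, a]] = [[0.2686, -0.0691],
 [-0.0691, 0.088]].

Step 4 — quadratic form (x̄ - mu_0)^T · S^{-1} · (x̄ - mu_0):
  S^{-1} · (x̄ - mu_0) = (-0.6927, 0.3361),
  (x̄ - mu_0)^T · [...] = (-2)·(-0.6927) + (2.25)·(0.3361) = 2.1416.

Step 5 — scale by n: T² = 4 · 2.1416 = 8.5665.

T² ≈ 8.5665


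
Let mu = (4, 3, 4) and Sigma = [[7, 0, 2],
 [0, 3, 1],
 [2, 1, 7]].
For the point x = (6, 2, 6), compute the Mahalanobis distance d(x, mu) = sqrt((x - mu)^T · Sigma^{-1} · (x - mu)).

Step 1 — centre the observation: (x - mu) = (2, -1, 2).

Step 2 — invert Sigma (cofactor / det for 3×3, or solve directly):
  Sigma^{-1} = [[0.1562, 0.0156, -0.0469],
 [0.0156, 0.3516, -0.0547],
 [-0.0469, -0.0547, 0.1641]].

Step 3 — form the quadratic (x - mu)^T · Sigma^{-1} · (x - mu):
  Sigma^{-1} · (x - mu) = (0.2031, -0.4297, 0.2891).
  (x - mu)^T · [Sigma^{-1} · (x - mu)] = (2)·(0.2031) + (-1)·(-0.4297) + (2)·(0.2891) = 1.4141.

Step 4 — take square root: d = √(1.4141) ≈ 1.1891.

d(x, mu) = √(1.4141) ≈ 1.1891


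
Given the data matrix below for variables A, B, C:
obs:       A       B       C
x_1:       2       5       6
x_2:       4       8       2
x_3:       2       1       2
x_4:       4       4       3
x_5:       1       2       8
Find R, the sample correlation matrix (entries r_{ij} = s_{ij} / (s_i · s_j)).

Step 1 — column means:
  mean(A) = (2 + 4 + 2 + 4 + 1) / 5 = 13/5 = 2.6
  mean(B) = (5 + 8 + 1 + 4 + 2) / 5 = 20/5 = 4
  mean(C) = (6 + 2 + 2 + 3 + 8) / 5 = 21/5 = 4.2

Step 2 — sample variances and covariances s[i,j] = (1/(n-1)) · Σ_k (x_{k,i} - mean_i) · (x_{k,j} - mean_j), with n-1 = 4:
  s[A,A] = ((-0.6)·(-0.6) + (1.4)·(1.4) + (-0.6)·(-0.6) + (1.4)·(1.4) + (-1.6)·(-1.6)) / 4 = 7.2/4 = 1.8
  s[A,B] = ((-0.6)·(1) + (1.4)·(4) + (-0.6)·(-3) + (1.4)·(0) + (-1.6)·(-2)) / 4 = 10/4 = 2.5
  s[A,C] = ((-0.6)·(1.8) + (1.4)·(-2.2) + (-0.6)·(-2.2) + (1.4)·(-1.2) + (-1.6)·(3.8)) / 4 = -10.6/4 = -2.65
  s[B,B] = ((1)·(1) + (4)·(4) + (-3)·(-3) + (0)·(0) + (-2)·(-2)) / 4 = 30/4 = 7.5
  s[B,C] = ((1)·(1.8) + (4)·(-2.2) + (-3)·(-2.2) + (0)·(-1.2) + (-2)·(3.8)) / 4 = -8/4 = -2
  s[C,C] = ((1.8)·(1.8) + (-2.2)·(-2.2) + (-2.2)·(-2.2) + (-1.2)·(-1.2) + (3.8)·(3.8)) / 4 = 28.8/4 = 7.2
  Sample standard deviations s_i = √(s[i,i]):
  s(A) = √(1.8) = 1.3416
  s(B) = √(7.5) = 2.7386
  s(C) = √(7.2) = 2.6833

Step 3 — r_{ij} = s_{ij} / (s_i · s_j):
  r[A,A] = 1 (diagonal).
  r[A,B] = 2.5 / (1.3416 · 2.7386) = 2.5 / 3.6742 = 0.6804
  r[A,C] = -2.65 / (1.3416 · 2.6833) = -2.65 / 3.6 = -0.7361
  r[B,B] = 1 (diagonal).
  r[B,C] = -2 / (2.7386 · 2.6833) = -2 / 7.3485 = -0.2722
  r[C,C] = 1 (diagonal).

R is symmetric with unit diagonal. Assembling:

R = [[1, 0.6804, -0.7361],
 [0.6804, 1, -0.2722],
 [-0.7361, -0.2722, 1]]


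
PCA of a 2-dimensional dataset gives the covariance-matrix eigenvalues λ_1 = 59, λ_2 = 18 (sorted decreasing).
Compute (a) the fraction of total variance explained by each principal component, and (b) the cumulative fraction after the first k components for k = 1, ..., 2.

Step 1 — total variance = trace(Sigma) = Σ λ_i = 59 + 18 = 77.

Step 2 — fraction explained by component i = λ_i / Σ λ:
  PC1: 59/77 = 0.7662
  PC2: 18/77 = 0.2338

Step 3 — cumulative fraction after k components = (λ_1 + ... + λ_k) / Σ λ:
  k = 1: 59/77 = 0.7662
  k = 2: (59 + 18)/77 = 77/77 = 1

Summary (fraction, with percent):

explained: PC1 0.7662 (76.62%), PC2 0.2338 (23.38%);  cumulative: 0.7662, 1


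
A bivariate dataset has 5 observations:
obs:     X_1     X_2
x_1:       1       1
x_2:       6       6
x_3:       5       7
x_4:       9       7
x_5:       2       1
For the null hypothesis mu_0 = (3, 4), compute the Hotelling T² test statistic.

Step 1 — sample mean vector:
  mean(X_1) = (1 + 6 + 5 + 9 + 2) / 5 = 23/5 = 4.6
  mean(X_2) = (1 + 6 + 7 + 7 + 1) / 5 = 22/5 = 4.4
  x̄ = (4.6, 4.4),  deviation x̄ - mu_0 = (4.6, 4.4) - (3, 4) = (1.6, 0.4).

Step 2 — sample covariance matrix, S[i,j] = (1/(n-1)) · Σ_k (x_{k,i} - mean_i) · (x_{k,j} - mean_j), divisor n-1 = 4:
  S[X_1,X_1] = ((-3.6)·(-3.6) + (1.4)·(1.4) + (0.4)·(0.4) + (4.4)·(4.4) + (-2.6)·(-2.6)) / 4 = 41.2/4 = 10.3
  S[X_1,X_2] = ((-3.6)·(-3.4) + (1.4)·(1.6) + (0.4)·(2.6) + (4.4)·(2.6) + (-2.6)·(-3.4)) / 4 = 35.8/4 = 8.95
  S[X_2,X_2] = ((-3.4)·(-3.4) + (1.6)·(1.6) + (2.6)·(2.6) + (2.6)·(2.6) + (-3.4)·(-3.4)) / 4 = 39.2/4 = 9.8
  S = [[10.3, 8.95],
 [8.95, 9.8]].

Step 3 — invert S. det(S) = 10.3·9.8 - (8.95)² = 20.8375.
  S^{-1} = (1/det) · [[d, -b], [-b, a]] = [[0.4703, -0.4295],
 [-0.4295, 0.4943]].

Step 4 — quadratic form (x̄ - mu_0)^T · S^{-1} · (x̄ - mu_0):
  S^{-1} · (x̄ - mu_0) = (0.5807, -0.4895),
  (x̄ - mu_0)^T · [...] = (1.6)·(0.5807) + (0.4)·(-0.4895) = 0.7333.

Step 5 — scale by n: T² = 5 · 0.7333 = 3.6665.

T² ≈ 3.6665


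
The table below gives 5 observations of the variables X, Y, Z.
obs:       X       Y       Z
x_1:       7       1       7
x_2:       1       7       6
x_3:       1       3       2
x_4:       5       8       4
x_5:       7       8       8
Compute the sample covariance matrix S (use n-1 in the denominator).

Step 1 — column means:
  mean(X) = (7 + 1 + 1 + 5 + 7) / 5 = 21/5 = 4.2
  mean(Y) = (1 + 7 + 3 + 8 + 8) / 5 = 27/5 = 5.4
  mean(Z) = (7 + 6 + 2 + 4 + 8) / 5 = 27/5 = 5.4

Step 2 — sample covariance S[i,j] = (1/(n-1)) · Σ_k (x_{k,i} - mean_i) · (x_{k,j} - mean_j), with n-1 = 4.
  S[X,X] = ((2.8)·(2.8) + (-3.2)·(-3.2) + (-3.2)·(-3.2) + (0.8)·(0.8) + (2.8)·(2.8)) / 4 = 36.8/4 = 9.2
  S[X,Y] = ((2.8)·(-4.4) + (-3.2)·(1.6) + (-3.2)·(-2.4) + (0.8)·(2.6) + (2.8)·(2.6)) / 4 = -0.4/4 = -0.1
  S[X,Z] = ((2.8)·(1.6) + (-3.2)·(0.6) + (-3.2)·(-3.4) + (0.8)·(-1.4) + (2.8)·(2.6)) / 4 = 19.6/4 = 4.9
  S[Y,Y] = ((-4.4)·(-4.4) + (1.6)·(1.6) + (-2.4)·(-2.4) + (2.6)·(2.6) + (2.6)·(2.6)) / 4 = 41.2/4 = 10.3
  S[Y,Z] = ((-4.4)·(1.6) + (1.6)·(0.6) + (-2.4)·(-3.4) + (2.6)·(-1.4) + (2.6)·(2.6)) / 4 = 5.2/4 = 1.3
  S[Z,Z] = ((1.6)·(1.6) + (0.6)·(0.6) + (-3.4)·(-3.4) + (-1.4)·(-1.4) + (2.6)·(2.6)) / 4 = 23.2/4 = 5.8

S is symmetric (S[j,i] = S[i,j]). Assembling:

S = [[9.2, -0.1, 4.9],
 [-0.1, 10.3, 1.3],
 [4.9, 1.3, 5.8]]


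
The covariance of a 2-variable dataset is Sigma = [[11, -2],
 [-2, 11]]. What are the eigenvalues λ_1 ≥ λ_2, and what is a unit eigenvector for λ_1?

Step 1 — characteristic polynomial of 2×2 Sigma:
  det(Sigma - λI) = λ² - trace · λ + det = 0.
  trace = 11 + 11 = 22, det = 11·11 - (-2)² = 117.
Step 2 — discriminant:
  Δ = trace² - 4·det = 484 - 468 = 16.
Step 3 — eigenvalues:
  λ = (trace ± √Δ)/2 = (22 ± 4)/2,
  λ_1 = 13,  λ_2 = 9.

Step 4 — unit eigenvector for λ_1: solve (Sigma - λ_1 I)v = 0. First row:
  (11 - 13)·v_x + (-2)·v_y = 0, i.e. (-2)·v_x + (-2)·v_y = 0,
  so v ∝ (b, λ_1 - a) = (-2, 2); multiply by -1 so the first entry is positive: u = (2, -2).
  ||u|| = √((2)² + (-2)²) = √(8) ≈ 2.8284,
  v_1 = u/||u|| ≈ (0.7071, -0.7071) (||v_1|| = 1).

λ_1 = 13,  λ_2 = 9;  v_1 ≈ (0.7071, -0.7071)


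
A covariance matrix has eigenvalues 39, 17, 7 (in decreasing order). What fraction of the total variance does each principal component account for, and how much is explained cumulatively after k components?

Step 1 — total variance = trace(Sigma) = Σ λ_i = 39 + 17 + 7 = 63.

Step 2 — fraction explained by component i = λ_i / Σ λ:
  PC1: 39/63 = 0.619
  PC2: 17/63 = 0.2698
  PC3: 7/63 = 0.1111

Step 3 — cumulative fraction after k components = (λ_1 + ... + λ_k) / Σ λ:
  k = 1: 39/63 = 0.619
  k = 2: (39 + 17)/63 = 56/63 = 0.8889
  k = 3: (39 + 17 + 7)/63 = 63/63 = 1

Summary (fraction, with percent):

explained: PC1 0.619 (61.9%), PC2 0.2698 (26.98%), PC3 0.1111 (11.11%);  cumulative: 0.619, 0.8889, 1


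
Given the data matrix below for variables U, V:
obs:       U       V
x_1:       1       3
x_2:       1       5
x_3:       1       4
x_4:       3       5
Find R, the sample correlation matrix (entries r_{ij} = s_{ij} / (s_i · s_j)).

Step 1 — column means:
  mean(U) = (1 + 1 + 1 + 3) / 4 = 6/4 = 1.5
  mean(V) = (3 + 5 + 4 + 5) / 4 = 17/4 = 4.25

Step 2 — sample variances and covariances s[i,j] = (1/(n-1)) · Σ_k (x_{k,i} - mean_i) · (x_{k,j} - mean_j), with n-1 = 3:
  s[U,U] = ((-0.5)·(-0.5) + (-0.5)·(-0.5) + (-0.5)·(-0.5) + (1.5)·(1.5)) / 3 = 3/3 = 1
  s[U,V] = ((-0.5)·(-1.25) + (-0.5)·(0.75) + (-0.5)·(-0.25) + (1.5)·(0.75)) / 3 = 1.5/3 = 0.5
  s[V,V] = ((-1.25)·(-1.25) + (0.75)·(0.75) + (-0.25)·(-0.25) + (0.75)·(0.75)) / 3 = 2.75/3 = 0.9167
  Sample standard deviations s_i = √(s[i,i]):
  s(U) = √(1) = 1
  s(V) = √(0.9167) = 0.9574

Step 3 — r_{ij} = s_{ij} / (s_i · s_j):
  r[U,U] = 1 (diagonal).
  r[U,V] = 0.5 / (1 · 0.9574) = 0.5 / 0.9574 = 0.5222
  r[V,V] = 1 (diagonal).

R is symmetric with unit diagonal. Assembling:

R = [[1, 0.5222],
 [0.5222, 1]]


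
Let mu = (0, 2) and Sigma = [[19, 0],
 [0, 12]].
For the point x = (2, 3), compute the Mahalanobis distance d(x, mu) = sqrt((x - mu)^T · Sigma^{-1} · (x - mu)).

Step 1 — centre the observation: (x - mu) = (2, 1).

Step 2 — invert Sigma. det(Sigma) = 19·12 - (0)² = 228.
  Sigma^{-1} = (1/det) · [[d, -b], [-b, a]] = [[0.0526, 0],
 [0, 0.0833]].

Step 3 — form the quadratic (x - mu)^T · Sigma^{-1} · (x - mu):
  Sigma^{-1} · (x - mu) = (0.1053, 0.0833).
  (x - mu)^T · [Sigma^{-1} · (x - mu)] = (2)·(0.1053) + (1)·(0.0833) = 0.2939.

Step 4 — take square root: d = √(0.2939) ≈ 0.5421.

d(x, mu) = √(0.2939) ≈ 0.5421


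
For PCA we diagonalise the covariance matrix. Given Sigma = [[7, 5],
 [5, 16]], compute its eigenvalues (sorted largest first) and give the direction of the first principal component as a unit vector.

Step 1 — characteristic polynomial of 2×2 Sigma:
  det(Sigma - λI) = λ² - trace · λ + det = 0.
  trace = 7 + 16 = 23, det = 7·16 - (5)² = 87.
Step 2 — discriminant:
  Δ = trace² - 4·det = 529 - 348 = 181.
Step 3 — eigenvalues:
  λ = (trace ± √Δ)/2 = (23 ± 13.4536)/2,
  λ_1 = 18.2268,  λ_2 = 4.7732.

Step 4 — unit eigenvector for λ_1: solve (Sigma - λ_1 I)v = 0. First row:
  (7 - 18.2268)·v_x + (5)·v_y = 0, i.e. (-11.2268)·v_x + (5)·v_y = 0,
  so v ∝ (b, λ_1 - a) = (5, 11.2268) = u.
  ||u|| = √((5)² + (11.2268)²) = √(151.0413) ≈ 12.2899,
  v_1 = u/||u|| ≈ (0.4068, 0.9135) (||v_1|| = 1).

λ_1 = 18.2268,  λ_2 = 4.7732;  v_1 ≈ (0.4068, 0.9135)


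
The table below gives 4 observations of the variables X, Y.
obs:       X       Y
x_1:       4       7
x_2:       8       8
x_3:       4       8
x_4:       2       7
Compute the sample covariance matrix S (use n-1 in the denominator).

Step 1 — column means:
  mean(X) = (4 + 8 + 4 + 2) / 4 = 18/4 = 4.5
  mean(Y) = (7 + 8 + 8 + 7) / 4 = 30/4 = 7.5

Step 2 — sample covariance S[i,j] = (1/(n-1)) · Σ_k (x_{k,i} - mean_i) · (x_{k,j} - mean_j), with n-1 = 3.
  S[X,X] = ((-0.5)·(-0.5) + (3.5)·(3.5) + (-0.5)·(-0.5) + (-2.5)·(-2.5)) / 3 = 19/3 = 6.3333
  S[X,Y] = ((-0.5)·(-0.5) + (3.5)·(0.5) + (-0.5)·(0.5) + (-2.5)·(-0.5)) / 3 = 3/3 = 1
  S[Y,Y] = ((-0.5)·(-0.5) + (0.5)·(0.5) + (0.5)·(0.5) + (-0.5)·(-0.5)) / 3 = 1/3 = 0.3333

S is symmetric (S[j,i] = S[i,j]). Assembling:

S = [[6.3333, 1],
 [1, 0.3333]]


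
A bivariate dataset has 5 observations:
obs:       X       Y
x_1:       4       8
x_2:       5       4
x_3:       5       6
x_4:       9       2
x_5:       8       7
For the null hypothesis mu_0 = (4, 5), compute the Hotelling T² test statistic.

Step 1 — sample mean vector:
  mean(X) = (4 + 5 + 5 + 9 + 8) / 5 = 31/5 = 6.2
  mean(Y) = (8 + 4 + 6 + 2 + 7) / 5 = 27/5 = 5.4
  x̄ = (6.2, 5.4),  deviation x̄ - mu_0 = (6.2, 5.4) - (4, 5) = (2.2, 0.4).

Step 2 — sample covariance matrix, S[i,j] = (1/(n-1)) · Σ_k (x_{k,i} - mean_i) · (x_{k,j} - mean_j), divisor n-1 = 4:
  S[X,X] = ((-2.2)·(-2.2) + (-1.2)·(-1.2) + (-1.2)·(-1.2) + (2.8)·(2.8) + (1.8)·(1.8)) / 4 = 18.8/4 = 4.7
  S[X,Y] = ((-2.2)·(2.6) + (-1.2)·(-1.4) + (-1.2)·(0.6) + (2.8)·(-3.4) + (1.8)·(1.6)) / 4 = -11.4/4 = -2.85
  S[Y,Y] = ((2.6)·(2.6) + (-1.4)·(-1.4) + (0.6)·(0.6) + (-3.4)·(-3.4) + (1.6)·(1.6)) / 4 = 23.2/4 = 5.8
  S = [[4.7, -2.85],
 [-2.85, 5.8]].

Step 3 — invert S. det(S) = 4.7·5.8 - (-2.85)² = 19.1375.
  S^{-1} = (1/det) · [[d, -b], [-b, a]] = [[0.3031, 0.1489],
 [0.1489, 0.2456]].

Step 4 — quadratic form (x̄ - mu_0)^T · S^{-1} · (x̄ - mu_0):
  S^{-1} · (x̄ - mu_0) = (0.7263, 0.4259),
  (x̄ - mu_0)^T · [...] = (2.2)·(0.7263) + (0.4)·(0.4259) = 1.7683.

Step 5 — scale by n: T² = 5 · 1.7683 = 8.8413.

T² ≈ 8.8413


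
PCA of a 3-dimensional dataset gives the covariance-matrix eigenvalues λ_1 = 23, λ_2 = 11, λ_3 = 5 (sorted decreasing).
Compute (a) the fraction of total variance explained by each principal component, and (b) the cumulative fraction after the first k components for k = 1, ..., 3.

Step 1 — total variance = trace(Sigma) = Σ λ_i = 23 + 11 + 5 = 39.

Step 2 — fraction explained by component i = λ_i / Σ λ:
  PC1: 23/39 = 0.5897
  PC2: 11/39 = 0.2821
  PC3: 5/39 = 0.1282

Step 3 — cumulative fraction after k components = (λ_1 + ... + λ_k) / Σ λ:
  k = 1: 23/39 = 0.5897
  k = 2: (23 + 11)/39 = 34/39 = 0.8718
  k = 3: (23 + 11 + 5)/39 = 39/39 = 1

Summary (fraction, with percent):

explained: PC1 0.5897 (58.97%), PC2 0.2821 (28.21%), PC3 0.1282 (12.82%);  cumulative: 0.5897, 0.8718, 1


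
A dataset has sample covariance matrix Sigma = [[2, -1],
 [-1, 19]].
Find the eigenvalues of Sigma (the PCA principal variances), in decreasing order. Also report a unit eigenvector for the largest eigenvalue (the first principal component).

Step 1 — characteristic polynomial of 2×2 Sigma:
  det(Sigma - λI) = λ² - trace · λ + det = 0.
  trace = 2 + 19 = 21, det = 2·19 - (-1)² = 37.
Step 2 — discriminant:
  Δ = trace² - 4·det = 441 - 148 = 293.
Step 3 — eigenvalues:
  λ = (trace ± √Δ)/2 = (21 ± 17.1172)/2,
  λ_1 = 19.0586,  λ_2 = 1.9414.

Step 4 — unit eigenvector for λ_1: solve (Sigma - λ_1 I)v = 0. First row:
  (2 - 19.0586)·v_x + (-1)·v_y = 0, i.e. (-17.0586)·v_x + (-1)·v_y = 0,
  so v ∝ (b, λ_1 - a) = (-1, 17.0586); multiply by -1 so the first entry is positive: u = (1, -17.0586).
  ||u|| = √((1)² + (-17.0586)²) = √(291.9966) ≈ 17.0879,
  v_1 = u/||u|| ≈ (0.0585, -0.9983) (||v_1|| = 1).

λ_1 = 19.0586,  λ_2 = 1.9414;  v_1 ≈ (0.0585, -0.9983)


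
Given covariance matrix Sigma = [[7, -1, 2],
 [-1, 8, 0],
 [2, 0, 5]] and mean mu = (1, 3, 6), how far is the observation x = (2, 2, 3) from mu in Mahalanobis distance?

Step 1 — centre the observation: (x - mu) = (1, -1, -3).

Step 2 — invert Sigma (cofactor / det for 3×3, or solve directly):
  Sigma^{-1} = [[0.1646, 0.0206, -0.0658],
 [0.0206, 0.1276, -0.0082],
 [-0.0658, -0.0082, 0.2263]].

Step 3 — form the quadratic (x - mu)^T · Sigma^{-1} · (x - mu):
  Sigma^{-1} · (x - mu) = (0.3416, -0.0823, -0.7366).
  (x - mu)^T · [Sigma^{-1} · (x - mu)] = (1)·(0.3416) + (-1)·(-0.0823) + (-3)·(-0.7366) = 2.6337.

Step 4 — take square root: d = √(2.6337) ≈ 1.6229.

d(x, mu) = √(2.6337) ≈ 1.6229


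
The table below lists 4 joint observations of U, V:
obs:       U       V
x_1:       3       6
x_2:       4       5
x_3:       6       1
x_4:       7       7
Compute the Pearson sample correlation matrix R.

Step 1 — column means:
  mean(U) = (3 + 4 + 6 + 7) / 4 = 20/4 = 5
  mean(V) = (6 + 5 + 1 + 7) / 4 = 19/4 = 4.75

Step 2 — sample variances and covariances s[i,j] = (1/(n-1)) · Σ_k (x_{k,i} - mean_i) · (x_{k,j} - mean_j), with n-1 = 3:
  s[U,U] = ((-2)·(-2) + (-1)·(-1) + (1)·(1) + (2)·(2)) / 3 = 10/3 = 3.3333
  s[U,V] = ((-2)·(1.25) + (-1)·(0.25) + (1)·(-3.75) + (2)·(2.25)) / 3 = -2/3 = -0.6667
  s[V,V] = ((1.25)·(1.25) + (0.25)·(0.25) + (-3.75)·(-3.75) + (2.25)·(2.25)) / 3 = 20.75/3 = 6.9167
  Sample standard deviations s_i = √(s[i,i]):
  s(U) = √(3.3333) = 1.8257
  s(V) = √(6.9167) = 2.63

Step 3 — r_{ij} = s_{ij} / (s_i · s_j):
  r[U,U] = 1 (diagonal).
  r[U,V] = -0.6667 / (1.8257 · 2.63) = -0.6667 / 4.8016 = -0.1388
  r[V,V] = 1 (diagonal).

R is symmetric with unit diagonal. Assembling:

R = [[1, -0.1388],
 [-0.1388, 1]]


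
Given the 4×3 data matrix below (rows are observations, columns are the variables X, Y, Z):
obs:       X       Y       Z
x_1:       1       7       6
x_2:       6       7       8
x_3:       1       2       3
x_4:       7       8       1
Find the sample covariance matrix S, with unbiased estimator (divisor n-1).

Step 1 — column means:
  mean(X) = (1 + 6 + 1 + 7) / 4 = 15/4 = 3.75
  mean(Y) = (7 + 7 + 2 + 8) / 4 = 24/4 = 6
  mean(Z) = (6 + 8 + 3 + 1) / 4 = 18/4 = 4.5

Step 2 — sample covariance S[i,j] = (1/(n-1)) · Σ_k (x_{k,i} - mean_i) · (x_{k,j} - mean_j), with n-1 = 3.
  S[X,X] = ((-2.75)·(-2.75) + (2.25)·(2.25) + (-2.75)·(-2.75) + (3.25)·(3.25)) / 3 = 30.75/3 = 10.25
  S[X,Y] = ((-2.75)·(1) + (2.25)·(1) + (-2.75)·(-4) + (3.25)·(2)) / 3 = 17/3 = 5.6667
  S[X,Z] = ((-2.75)·(1.5) + (2.25)·(3.5) + (-2.75)·(-1.5) + (3.25)·(-3.5)) / 3 = -3.5/3 = -1.1667
  S[Y,Y] = ((1)·(1) + (1)·(1) + (-4)·(-4) + (2)·(2)) / 3 = 22/3 = 7.3333
  S[Y,Z] = ((1)·(1.5) + (1)·(3.5) + (-4)·(-1.5) + (2)·(-3.5)) / 3 = 4/3 = 1.3333
  S[Z,Z] = ((1.5)·(1.5) + (3.5)·(3.5) + (-1.5)·(-1.5) + (-3.5)·(-3.5)) / 3 = 29/3 = 9.6667

S is symmetric (S[j,i] = S[i,j]). Assembling:

S = [[10.25, 5.6667, -1.1667],
 [5.6667, 7.3333, 1.3333],
 [-1.1667, 1.3333, 9.6667]]


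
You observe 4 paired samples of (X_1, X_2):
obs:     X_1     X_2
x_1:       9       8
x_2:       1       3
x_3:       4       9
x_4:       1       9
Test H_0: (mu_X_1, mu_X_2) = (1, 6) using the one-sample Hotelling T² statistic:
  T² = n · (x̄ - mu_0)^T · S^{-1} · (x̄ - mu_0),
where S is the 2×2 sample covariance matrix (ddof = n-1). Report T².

Step 1 — sample mean vector:
  mean(X_1) = (9 + 1 + 4 + 1) / 4 = 15/4 = 3.75
  mean(X_2) = (8 + 3 + 9 + 9) / 4 = 29/4 = 7.25
  x̄ = (3.75, 7.25),  deviation x̄ - mu_0 = (3.75, 7.25) - (1, 6) = (2.75, 1.25).

Step 2 — sample covariance matrix, S[i,j] = (1/(n-1)) · Σ_k (x_{k,i} - mean_i) · (x_{k,j} - mean_j), divisor n-1 = 3:
  S[X_1,X_1] = ((5.25)·(5.25) + (-2.75)·(-2.75) + (0.25)·(0.25) + (-2.75)·(-2.75)) / 3 = 42.75/3 = 14.25
  S[X_1,X_2] = ((5.25)·(0.75) + (-2.75)·(-4.25) + (0.25)·(1.75) + (-2.75)·(1.75)) / 3 = 11.25/3 = 3.75
  S[X_2,X_2] = ((0.75)·(0.75) + (-4.25)·(-4.25) + (1.75)·(1.75) + (1.75)·(1.75)) / 3 = 24.75/3 = 8.25
  S = [[14.25, 3.75],
 [3.75, 8.25]].

Step 3 — invert S. det(S) = 14.25·8.25 - (3.75)² = 103.5.
  S^{-1} = (1/det) · [[d, -b], [-b, a]] = [[0.0797, -0.0362],
 [-0.0362, 0.1377]].

Step 4 — quadratic form (x̄ - mu_0)^T · S^{-1} · (x̄ - mu_0):
  S^{-1} · (x̄ - mu_0) = (0.1739, 0.0725),
  (x̄ - mu_0)^T · [...] = (2.75)·(0.1739) + (1.25)·(0.0725) = 0.5688.

Step 5 — scale by n: T² = 4 · 0.5688 = 2.2754.

T² ≈ 2.2754


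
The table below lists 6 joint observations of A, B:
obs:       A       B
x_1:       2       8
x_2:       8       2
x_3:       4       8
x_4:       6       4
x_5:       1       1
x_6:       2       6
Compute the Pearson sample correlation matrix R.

Step 1 — column means:
  mean(A) = (2 + 8 + 4 + 6 + 1 + 2) / 6 = 23/6 = 3.8333
  mean(B) = (8 + 2 + 8 + 4 + 1 + 6) / 6 = 29/6 = 4.8333

Step 2 — sample variances and covariances s[i,j] = (1/(n-1)) · Σ_k (x_{k,i} - mean_i) · (x_{k,j} - mean_j), with n-1 = 5:
  s[A,A] = ((-1.8333)·(-1.8333) + (4.1667)·(4.1667) + (0.1667)·(0.1667) + (2.1667)·(2.1667) + (-2.8333)·(-2.8333) + (-1.8333)·(-1.8333)) / 5 = 36.8333/5 = 7.3667
  s[A,B] = ((-1.8333)·(3.1667) + (4.1667)·(-2.8333) + (0.1667)·(3.1667) + (2.1667)·(-0.8333) + (-2.8333)·(-3.8333) + (-1.8333)·(1.1667)) / 5 = -10.1667/5 = -2.0333
  s[B,B] = ((3.1667)·(3.1667) + (-2.8333)·(-2.8333) + (3.1667)·(3.1667) + (-0.8333)·(-0.8333) + (-3.8333)·(-3.8333) + (1.1667)·(1.1667)) / 5 = 44.8333/5 = 8.9667
  Sample standard deviations s_i = √(s[i,i]):
  s(A) = √(7.3667) = 2.7142
  s(B) = √(8.9667) = 2.9944

Step 3 — r_{ij} = s_{ij} / (s_i · s_j):
  r[A,A] = 1 (diagonal).
  r[A,B] = -2.0333 / (2.7142 · 2.9944) = -2.0333 / 8.1274 = -0.2502
  r[B,B] = 1 (diagonal).

R is symmetric with unit diagonal. Assembling:

R = [[1, -0.2502],
 [-0.2502, 1]]


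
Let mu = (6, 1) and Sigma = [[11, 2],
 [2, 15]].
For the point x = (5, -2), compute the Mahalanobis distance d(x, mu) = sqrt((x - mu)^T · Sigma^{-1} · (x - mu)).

Step 1 — centre the observation: (x - mu) = (-1, -3).

Step 2 — invert Sigma. det(Sigma) = 11·15 - (2)² = 161.
  Sigma^{-1} = (1/det) · [[d, -b], [-b, a]] = [[0.0932, -0.0124],
 [-0.0124, 0.0683]].

Step 3 — form the quadratic (x - mu)^T · Sigma^{-1} · (x - mu):
  Sigma^{-1} · (x - mu) = (-0.0559, -0.1925).
  (x - mu)^T · [Sigma^{-1} · (x - mu)] = (-1)·(-0.0559) + (-3)·(-0.1925) = 0.6335.

Step 4 — take square root: d = √(0.6335) ≈ 0.796.

d(x, mu) = √(0.6335) ≈ 0.796


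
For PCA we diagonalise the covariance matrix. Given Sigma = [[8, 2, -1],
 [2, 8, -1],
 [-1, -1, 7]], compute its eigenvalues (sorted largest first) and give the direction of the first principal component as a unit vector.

Step 1 — characteristic polynomial p(λ) = det(λI - Sigma) = λ³ - tr·λ² + c_1·λ - det, where tr = trace, c_1 = sum of the principal 2×2 minors, det = det(Sigma):
  tr = 8 + 8 + 7 = 23,
  c_1 = (8·8 - (2)²) + (8·7 - (-1)²) + (8·7 - (-1)²) = 60 + 55 + 55 = 170,
  det = 8·(8·7 - (-1)²) - (2)·((2)·7 - (-1)·(-1)) + (-1)·((2)·(-1) - 8·(-1)) = 8·(55) - (2)·(13) + (-1)·(6) = 408.
  So p(λ) = λ³ - 23λ² + 170λ - 408.
Step 2 — look for an integer root (rational root theorem: any rational root is an integer divisor of 408). Testing λ = 6:
  p(6) = 216 - 828 + 1020 - 408 = 0  ✓
  Dividing out (λ - 6): p(λ) = (λ - 6)(λ² - 17λ + 68).
Step 3 — remaining eigenvalues from the quadratic λ² - 17λ + 68 = 0:
  Δ = 17² - 4·68 = 289 - 272 = 17,  λ = (17 ± √17)/2 = (17 ± 4.1231)/2 ≈ 10.5616 or 6.4384.
  Sorted: λ_1 = 10.5616,  λ_2 = 6.4384,  λ_3 = 6  (check: sum = 23 = tr ✓).

Step 4 — unit eigenvector for λ_1 ≈ 10.5616: v spans the null space of (Sigma - λ_1 I), whose rows are
  r_1 = (-2.5616, 2, -1),  r_2 = (2, -2.5616, -1),  r_3 = (-1, -1, -3.5616).
  v is orthogonal to every row, so take v ∝ r_1 × r_2 = ((2)·(-1) - (-1)·(-2.5616), (-1)·(2) - (-2.5616)·(-1), (-2.5616)·(-2.5616) - (2)·(2)) ≈ (-4.5616, -4.5616, 2.5616).
  Rescale (multiply by -1 so the first nonzero entry is positive): u = (4.5616, 4.5616, -2.5616).
  ||u|| = √((4.5616)² + (4.5616)² + (-2.5616)²) = √(48.1771) ≈ 6.941,  v_1 = u/||u|| ≈ (0.6572, 0.6572, -0.369) (||v_1|| = 1).

λ_1 = 10.5616,  λ_2 = 6.4384,  λ_3 = 6;  v_1 ≈ (0.6572, 0.6572, -0.369)


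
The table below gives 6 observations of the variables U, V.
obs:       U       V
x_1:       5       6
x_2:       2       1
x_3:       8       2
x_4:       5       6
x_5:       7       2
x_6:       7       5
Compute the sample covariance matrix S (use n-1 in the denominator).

Step 1 — column means:
  mean(U) = (5 + 2 + 8 + 5 + 7 + 7) / 6 = 34/6 = 5.6667
  mean(V) = (6 + 1 + 2 + 6 + 2 + 5) / 6 = 22/6 = 3.6667

Step 2 — sample covariance S[i,j] = (1/(n-1)) · Σ_k (x_{k,i} - mean_i) · (x_{k,j} - mean_j), with n-1 = 5.
  S[U,U] = ((-0.6667)·(-0.6667) + (-3.6667)·(-3.6667) + (2.3333)·(2.3333) + (-0.6667)·(-0.6667) + (1.3333)·(1.3333) + (1.3333)·(1.3333)) / 5 = 23.3333/5 = 4.6667
  S[U,V] = ((-0.6667)·(2.3333) + (-3.6667)·(-2.6667) + (2.3333)·(-1.6667) + (-0.6667)·(2.3333) + (1.3333)·(-1.6667) + (1.3333)·(1.3333)) / 5 = 2.3333/5 = 0.4667
  S[V,V] = ((2.3333)·(2.3333) + (-2.6667)·(-2.6667) + (-1.6667)·(-1.6667) + (2.3333)·(2.3333) + (-1.6667)·(-1.6667) + (1.3333)·(1.3333)) / 5 = 25.3333/5 = 5.0667

S is symmetric (S[j,i] = S[i,j]). Assembling:

S = [[4.6667, 0.4667],
 [0.4667, 5.0667]]


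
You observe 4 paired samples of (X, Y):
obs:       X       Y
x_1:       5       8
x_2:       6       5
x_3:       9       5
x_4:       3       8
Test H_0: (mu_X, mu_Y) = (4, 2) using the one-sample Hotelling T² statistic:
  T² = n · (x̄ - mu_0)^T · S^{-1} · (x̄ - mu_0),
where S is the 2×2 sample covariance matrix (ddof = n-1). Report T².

Step 1 — sample mean vector:
  mean(X) = (5 + 6 + 9 + 3) / 4 = 23/4 = 5.75
  mean(Y) = (8 + 5 + 5 + 8) / 4 = 26/4 = 6.5
  x̄ = (5.75, 6.5),  deviation x̄ - mu_0 = (5.75, 6.5) - (4, 2) = (1.75, 4.5).

Step 2 — sample covariance matrix, S[i,j] = (1/(n-1)) · Σ_k (x_{k,i} - mean_i) · (x_{k,j} - mean_j), divisor n-1 = 3:
  S[X,X] = ((-0.75)·(-0.75) + (0.25)·(0.25) + (3.25)·(3.25) + (-2.75)·(-2.75)) / 3 = 18.75/3 = 6.25
  S[X,Y] = ((-0.75)·(1.5) + (0.25)·(-1.5) + (3.25)·(-1.5) + (-2.75)·(1.5)) / 3 = -10.5/3 = -3.5
  S[Y,Y] = ((1.5)·(1.5) + (-1.5)·(-1.5) + (-1.5)·(-1.5) + (1.5)·(1.5)) / 3 = 9/3 = 3
  S = [[6.25, -3.5],
 [-3.5, 3]].

Step 3 — invert S. det(S) = 6.25·3 - (-3.5)² = 6.5.
  S^{-1} = (1/det) · [[d, -b], [-b, a]] = [[0.4615, 0.5385],
 [0.5385, 0.9615]].

Step 4 — quadratic form (x̄ - mu_0)^T · S^{-1} · (x̄ - mu_0):
  S^{-1} · (x̄ - mu_0) = (3.2308, 5.2692),
  (x̄ - mu_0)^T · [...] = (1.75)·(3.2308) + (4.5)·(5.2692) = 29.3654.

Step 5 — scale by n: T² = 4 · 29.3654 = 117.4615.

T² ≈ 117.4615


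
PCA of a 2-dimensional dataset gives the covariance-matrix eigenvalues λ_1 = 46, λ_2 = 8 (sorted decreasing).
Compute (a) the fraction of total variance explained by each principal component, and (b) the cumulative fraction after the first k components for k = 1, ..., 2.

Step 1 — total variance = trace(Sigma) = Σ λ_i = 46 + 8 = 54.

Step 2 — fraction explained by component i = λ_i / Σ λ:
  PC1: 46/54 = 0.8519
  PC2: 8/54 = 0.1481

Step 3 — cumulative fraction after k components = (λ_1 + ... + λ_k) / Σ λ:
  k = 1: 46/54 = 0.8519
  k = 2: (46 + 8)/54 = 54/54 = 1

Summary (fraction, with percent):

explained: PC1 0.8519 (85.19%), PC2 0.1481 (14.81%);  cumulative: 0.8519, 1


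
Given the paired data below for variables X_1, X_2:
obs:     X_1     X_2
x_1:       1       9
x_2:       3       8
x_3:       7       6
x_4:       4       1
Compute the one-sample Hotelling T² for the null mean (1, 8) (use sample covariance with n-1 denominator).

Step 1 — sample mean vector:
  mean(X_1) = (1 + 3 + 7 + 4) / 4 = 15/4 = 3.75
  mean(X_2) = (9 + 8 + 6 + 1) / 4 = 24/4 = 6
  x̄ = (3.75, 6),  deviation x̄ - mu_0 = (3.75, 6) - (1, 8) = (2.75, -2).

Step 2 — sample covariance matrix, S[i,j] = (1/(n-1)) · Σ_k (x_{k,i} - mean_i) · (x_{k,j} - mean_j), divisor n-1 = 3:
  S[X_1,X_1] = ((-2.75)·(-2.75) + (-0.75)·(-0.75) + (3.25)·(3.25) + (0.25)·(0.25)) / 3 = 18.75/3 = 6.25
  S[X_1,X_2] = ((-2.75)·(3) + (-0.75)·(2) + (3.25)·(0) + (0.25)·(-5)) / 3 = -11/3 = -3.6667
  S[X_2,X_2] = ((3)·(3) + (2)·(2) + (0)·(0) + (-5)·(-5)) / 3 = 38/3 = 12.6667
  S = [[6.25, -3.6667],
 [-3.6667, 12.6667]].

Step 3 — invert S. det(S) = 6.25·12.6667 - (-3.6667)² = 65.7222.
  S^{-1} = (1/det) · [[d, -b], [-b, a]] = [[0.1927, 0.0558],
 [0.0558, 0.0951]].

Step 4 — quadratic form (x̄ - mu_0)^T · S^{-1} · (x̄ - mu_0):
  S^{-1} · (x̄ - mu_0) = (0.4184, -0.0368),
  (x̄ - mu_0)^T · [...] = (2.75)·(0.4184) + (-2)·(-0.0368) = 1.2242.

Step 5 — scale by n: T² = 4 · 1.2242 = 4.8969.

T² ≈ 4.8969


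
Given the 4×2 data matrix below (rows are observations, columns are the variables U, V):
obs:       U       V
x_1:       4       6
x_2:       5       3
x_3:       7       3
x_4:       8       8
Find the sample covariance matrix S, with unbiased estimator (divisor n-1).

Step 1 — column means:
  mean(U) = (4 + 5 + 7 + 8) / 4 = 24/4 = 6
  mean(V) = (6 + 3 + 3 + 8) / 4 = 20/4 = 5

Step 2 — sample covariance S[i,j] = (1/(n-1)) · Σ_k (x_{k,i} - mean_i) · (x_{k,j} - mean_j), with n-1 = 3.
  S[U,U] = ((-2)·(-2) + (-1)·(-1) + (1)·(1) + (2)·(2)) / 3 = 10/3 = 3.3333
  S[U,V] = ((-2)·(1) + (-1)·(-2) + (1)·(-2) + (2)·(3)) / 3 = 4/3 = 1.3333
  S[V,V] = ((1)·(1) + (-2)·(-2) + (-2)·(-2) + (3)·(3)) / 3 = 18/3 = 6

S is symmetric (S[j,i] = S[i,j]). Assembling:

S = [[3.3333, 1.3333],
 [1.3333, 6]]


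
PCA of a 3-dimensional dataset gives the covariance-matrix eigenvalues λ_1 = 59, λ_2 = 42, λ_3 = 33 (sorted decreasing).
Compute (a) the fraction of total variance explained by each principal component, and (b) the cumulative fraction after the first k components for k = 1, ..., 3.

Step 1 — total variance = trace(Sigma) = Σ λ_i = 59 + 42 + 33 = 134.

Step 2 — fraction explained by component i = λ_i / Σ λ:
  PC1: 59/134 = 0.4403
  PC2: 42/134 = 0.3134
  PC3: 33/134 = 0.2463

Step 3 — cumulative fraction after k components = (λ_1 + ... + λ_k) / Σ λ:
  k = 1: 59/134 = 0.4403
  k = 2: (59 + 42)/134 = 101/134 = 0.7537
  k = 3: (59 + 42 + 33)/134 = 134/134 = 1

Summary (fraction, with percent):

explained: PC1 0.4403 (44.03%), PC2 0.3134 (31.34%), PC3 0.2463 (24.63%);  cumulative: 0.4403, 0.7537, 1


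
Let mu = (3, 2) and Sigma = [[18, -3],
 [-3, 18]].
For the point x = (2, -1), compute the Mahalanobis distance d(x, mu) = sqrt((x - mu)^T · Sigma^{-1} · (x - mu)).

Step 1 — centre the observation: (x - mu) = (-1, -3).

Step 2 — invert Sigma. det(Sigma) = 18·18 - (-3)² = 315.
  Sigma^{-1} = (1/det) · [[d, -b], [-b, a]] = [[0.0571, 0.0095],
 [0.0095, 0.0571]].

Step 3 — form the quadratic (x - mu)^T · Sigma^{-1} · (x - mu):
  Sigma^{-1} · (x - mu) = (-0.0857, -0.181).
  (x - mu)^T · [Sigma^{-1} · (x - mu)] = (-1)·(-0.0857) + (-3)·(-0.181) = 0.6286.

Step 4 — take square root: d = √(0.6286) ≈ 0.7928.

d(x, mu) = √(0.6286) ≈ 0.7928


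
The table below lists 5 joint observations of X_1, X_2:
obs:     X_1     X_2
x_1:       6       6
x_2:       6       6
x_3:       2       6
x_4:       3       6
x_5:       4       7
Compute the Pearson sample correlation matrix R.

Step 1 — column means:
  mean(X_1) = (6 + 6 + 2 + 3 + 4) / 5 = 21/5 = 4.2
  mean(X_2) = (6 + 6 + 6 + 6 + 7) / 5 = 31/5 = 6.2

Step 2 — sample variances and covariances s[i,j] = (1/(n-1)) · Σ_k (x_{k,i} - mean_i) · (x_{k,j} - mean_j), with n-1 = 4:
  s[X_1,X_1] = ((1.8)·(1.8) + (1.8)·(1.8) + (-2.2)·(-2.2) + (-1.2)·(-1.2) + (-0.2)·(-0.2)) / 4 = 12.8/4 = 3.2
  s[X_1,X_2] = ((1.8)·(-0.2) + (1.8)·(-0.2) + (-2.2)·(-0.2) + (-1.2)·(-0.2) + (-0.2)·(0.8)) / 4 = -0.2/4 = -0.05
  s[X_2,X_2] = ((-0.2)·(-0.2) + (-0.2)·(-0.2) + (-0.2)·(-0.2) + (-0.2)·(-0.2) + (0.8)·(0.8)) / 4 = 0.8/4 = 0.2
  Sample standard deviations s_i = √(s[i,i]):
  s(X_1) = √(3.2) = 1.7889
  s(X_2) = √(0.2) = 0.4472

Step 3 — r_{ij} = s_{ij} / (s_i · s_j):
  r[X_1,X_1] = 1 (diagonal).
  r[X_1,X_2] = -0.05 / (1.7889 · 0.4472) = -0.05 / 0.8 = -0.0625
  r[X_2,X_2] = 1 (diagonal).

R is symmetric with unit diagonal. Assembling:

R = [[1, -0.0625],
 [-0.0625, 1]]


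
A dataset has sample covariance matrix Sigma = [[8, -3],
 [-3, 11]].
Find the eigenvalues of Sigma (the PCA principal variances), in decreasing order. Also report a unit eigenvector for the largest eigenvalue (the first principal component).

Step 1 — characteristic polynomial of 2×2 Sigma:
  det(Sigma - λI) = λ² - trace · λ + det = 0.
  trace = 8 + 11 = 19, det = 8·11 - (-3)² = 79.
Step 2 — discriminant:
  Δ = trace² - 4·det = 361 - 316 = 45.
Step 3 — eigenvalues:
  λ = (trace ± √Δ)/2 = (19 ± 6.7082)/2,
  λ_1 = 12.8541,  λ_2 = 6.1459.

Step 4 — unit eigenvector for λ_1: solve (Sigma - λ_1 I)v = 0. First row:
  (8 - 12.8541)·v_x + (-3)·v_y = 0, i.e. (-4.8541)·v_x + (-3)·v_y = 0,
  so v ∝ (b, λ_1 - a) = (-3, 4.8541); multiply by -1 so the first entry is positive: u = (3, -4.8541).
  ||u|| = √((3)² + (-4.8541)²) = √(32.5623) ≈ 5.7063,
  v_1 = u/||u|| ≈ (0.5257, -0.8507) (||v_1|| = 1).

λ_1 = 12.8541,  λ_2 = 6.1459;  v_1 ≈ (0.5257, -0.8507)
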